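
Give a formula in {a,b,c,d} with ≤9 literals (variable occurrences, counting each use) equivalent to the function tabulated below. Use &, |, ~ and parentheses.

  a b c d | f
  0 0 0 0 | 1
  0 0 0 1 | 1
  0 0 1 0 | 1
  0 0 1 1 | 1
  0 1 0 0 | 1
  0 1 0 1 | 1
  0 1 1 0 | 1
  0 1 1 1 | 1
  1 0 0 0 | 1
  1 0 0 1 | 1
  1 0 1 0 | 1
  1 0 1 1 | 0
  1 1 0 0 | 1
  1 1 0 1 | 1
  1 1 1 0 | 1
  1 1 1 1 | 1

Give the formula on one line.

((((~a | ~c) & c) & ~b) | (((b & d) | ~c) | ~d))

  ~a = 1111111100000000
  ~c = 1100110011001100
  (~a | ~c) = 1111111111001100
  ((~a | ~c) & c) = 0011001100000000
  ~b = 1111000011110000
  (((~a | ~c) & c) & ~b) = 0011000000000000
  (b & d) = 0000010100000101
  ((b & d) | ~c) = 1100110111001101
  ~d = 1010101010101010
  (((b & d) | ~c) | ~d) = 1110111111101111
  ((((~a | ~c) & c) & ~b) | (((b & d) | ~c) | ~d)) = 1111111111101111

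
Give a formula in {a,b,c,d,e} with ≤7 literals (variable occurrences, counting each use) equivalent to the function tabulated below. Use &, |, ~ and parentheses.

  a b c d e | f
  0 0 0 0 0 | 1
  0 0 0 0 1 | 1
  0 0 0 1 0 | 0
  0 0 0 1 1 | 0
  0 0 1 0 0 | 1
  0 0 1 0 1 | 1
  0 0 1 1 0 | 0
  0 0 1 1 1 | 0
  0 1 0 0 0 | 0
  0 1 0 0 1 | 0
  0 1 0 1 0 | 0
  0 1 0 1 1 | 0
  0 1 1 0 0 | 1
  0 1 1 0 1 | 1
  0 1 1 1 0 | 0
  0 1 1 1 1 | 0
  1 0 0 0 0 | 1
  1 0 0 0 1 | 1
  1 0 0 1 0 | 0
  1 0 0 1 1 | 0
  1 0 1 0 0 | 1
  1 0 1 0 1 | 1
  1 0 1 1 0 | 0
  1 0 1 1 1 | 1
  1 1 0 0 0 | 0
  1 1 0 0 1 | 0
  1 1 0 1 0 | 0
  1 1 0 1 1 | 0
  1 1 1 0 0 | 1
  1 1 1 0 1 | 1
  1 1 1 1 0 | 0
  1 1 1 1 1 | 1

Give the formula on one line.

  ~b = 11111111000000001111111100000000
  (c | ~b) = 11111111000011111111111100001111
  ~d = 11001100110011001100110011001100
  (e & c) = 00000101000001010000010100000101
  ((e & c) & a) = 00000000000000000000010100000101
  (~d | ((e & c) & a)) = 11001100110011001100110111001101
  ((c | ~b) & (~d | ((e & c) & a))) = 11001100000011001100110100001101

((c | ~b) & (~d | ((e & c) & a)))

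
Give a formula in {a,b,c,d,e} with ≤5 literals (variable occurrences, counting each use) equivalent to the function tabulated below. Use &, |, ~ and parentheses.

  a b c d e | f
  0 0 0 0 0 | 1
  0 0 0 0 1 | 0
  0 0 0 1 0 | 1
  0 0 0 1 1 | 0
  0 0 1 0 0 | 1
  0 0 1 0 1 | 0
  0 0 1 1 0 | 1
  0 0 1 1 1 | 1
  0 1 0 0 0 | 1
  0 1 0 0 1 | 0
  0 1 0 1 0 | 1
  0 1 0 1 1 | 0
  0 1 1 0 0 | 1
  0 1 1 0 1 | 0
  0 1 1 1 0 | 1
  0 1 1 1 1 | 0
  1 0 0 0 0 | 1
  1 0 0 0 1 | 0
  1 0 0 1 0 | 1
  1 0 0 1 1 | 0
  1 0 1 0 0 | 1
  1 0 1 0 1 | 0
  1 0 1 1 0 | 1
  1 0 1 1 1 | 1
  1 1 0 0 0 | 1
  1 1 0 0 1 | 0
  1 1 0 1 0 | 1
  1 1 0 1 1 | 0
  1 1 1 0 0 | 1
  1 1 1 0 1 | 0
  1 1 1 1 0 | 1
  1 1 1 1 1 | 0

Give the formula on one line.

  ~b = 11111111000000001111111100000000
  (d & ~b) = 00110011000000000011001100000000
  (c & (d & ~b)) = 00000011000000000000001100000000
  ~e = 10101010101010101010101010101010
  ((c & (d & ~b)) | ~e) = 10101011101010101010101110101010

((c & (d & ~b)) | ~e)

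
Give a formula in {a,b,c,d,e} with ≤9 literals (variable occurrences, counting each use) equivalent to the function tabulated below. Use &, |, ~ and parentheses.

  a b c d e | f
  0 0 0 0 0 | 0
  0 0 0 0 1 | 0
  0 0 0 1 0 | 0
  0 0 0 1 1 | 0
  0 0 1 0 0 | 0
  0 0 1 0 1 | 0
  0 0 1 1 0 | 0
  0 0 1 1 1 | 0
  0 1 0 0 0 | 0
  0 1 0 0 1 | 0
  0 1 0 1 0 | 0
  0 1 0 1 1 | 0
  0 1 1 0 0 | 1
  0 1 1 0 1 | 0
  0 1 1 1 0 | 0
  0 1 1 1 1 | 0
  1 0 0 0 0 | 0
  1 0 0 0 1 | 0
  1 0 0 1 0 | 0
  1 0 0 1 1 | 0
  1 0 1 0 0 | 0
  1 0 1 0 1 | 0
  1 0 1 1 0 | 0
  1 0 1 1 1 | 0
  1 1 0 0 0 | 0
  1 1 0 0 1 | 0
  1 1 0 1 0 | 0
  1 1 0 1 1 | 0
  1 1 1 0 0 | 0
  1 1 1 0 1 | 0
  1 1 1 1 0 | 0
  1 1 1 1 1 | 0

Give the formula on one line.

  ~d = 11001100110011001100110011001100
  ~e = 10101010101010101010101010101010
  (a | ~e) = 10101010101010101111111111111111
  ((a | ~e) & b) = 00000000101010100000000011111111
  (~d & ((a | ~e) & b)) = 00000000100010000000000011001100
  ~a = 11111111111111110000000000000000
  (~a & b) = 00000000111111110000000000000000
  ((~d & ((a | ~e) & b)) & (~a & b)) = 00000000100010000000000000000000
  (d & b) = 00000000001100110000000000110011
  ((d & b) | c) = 00001111001111110000111100111111
  (((~d & ((a | ~e) & b)) & (~a & b)) & ((d & b) | c)) = 00000000000010000000000000000000

(((~d & ((a | ~e) & b)) & (~a & b)) & ((d & b) | c))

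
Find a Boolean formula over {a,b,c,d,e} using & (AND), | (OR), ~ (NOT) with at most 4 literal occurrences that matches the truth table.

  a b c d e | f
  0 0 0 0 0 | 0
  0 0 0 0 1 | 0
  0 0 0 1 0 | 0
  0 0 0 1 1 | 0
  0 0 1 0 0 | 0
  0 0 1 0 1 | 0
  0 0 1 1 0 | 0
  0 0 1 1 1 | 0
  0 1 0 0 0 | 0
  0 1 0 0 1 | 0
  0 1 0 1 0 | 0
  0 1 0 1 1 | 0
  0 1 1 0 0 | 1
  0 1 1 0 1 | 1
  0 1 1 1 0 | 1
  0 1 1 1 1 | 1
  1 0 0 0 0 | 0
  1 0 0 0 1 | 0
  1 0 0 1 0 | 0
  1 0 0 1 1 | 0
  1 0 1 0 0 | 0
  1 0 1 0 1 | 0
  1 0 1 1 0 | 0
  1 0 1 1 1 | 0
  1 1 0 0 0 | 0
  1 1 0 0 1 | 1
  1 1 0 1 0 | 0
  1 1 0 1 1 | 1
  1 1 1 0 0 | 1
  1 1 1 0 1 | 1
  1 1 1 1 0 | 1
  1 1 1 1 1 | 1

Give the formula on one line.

((c | (e & a)) & b)

  (e & a) = 00000000000000000101010101010101
  (c | (e & a)) = 00001111000011110101111101011111
  ((c | (e & a)) & b) = 00000000000011110000000001011111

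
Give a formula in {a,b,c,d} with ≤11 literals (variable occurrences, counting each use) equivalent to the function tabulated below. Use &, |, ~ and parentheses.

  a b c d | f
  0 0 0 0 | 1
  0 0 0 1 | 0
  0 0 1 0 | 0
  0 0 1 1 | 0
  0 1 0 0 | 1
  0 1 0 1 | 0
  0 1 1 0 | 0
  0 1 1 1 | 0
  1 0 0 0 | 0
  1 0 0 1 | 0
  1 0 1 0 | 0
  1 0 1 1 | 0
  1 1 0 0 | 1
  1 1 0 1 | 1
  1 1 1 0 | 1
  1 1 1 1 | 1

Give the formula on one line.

(((~c & ~d) | a) & ((b & a) | ((~a | d) & ~d)))

  ~c = 1100110011001100
  ~d = 1010101010101010
  (~c & ~d) = 1000100010001000
  ((~c & ~d) | a) = 1000100011111111
  (b & a) = 0000000000001111
  ~a = 1111111100000000
  (~a | d) = 1111111101010101
  ((~a | d) & ~d) = 1010101000000000
  ((b & a) | ((~a | d) & ~d)) = 1010101000001111
  (((~c & ~d) | a) & ((b & a) | ((~a | d) & ~d))) = 1000100000001111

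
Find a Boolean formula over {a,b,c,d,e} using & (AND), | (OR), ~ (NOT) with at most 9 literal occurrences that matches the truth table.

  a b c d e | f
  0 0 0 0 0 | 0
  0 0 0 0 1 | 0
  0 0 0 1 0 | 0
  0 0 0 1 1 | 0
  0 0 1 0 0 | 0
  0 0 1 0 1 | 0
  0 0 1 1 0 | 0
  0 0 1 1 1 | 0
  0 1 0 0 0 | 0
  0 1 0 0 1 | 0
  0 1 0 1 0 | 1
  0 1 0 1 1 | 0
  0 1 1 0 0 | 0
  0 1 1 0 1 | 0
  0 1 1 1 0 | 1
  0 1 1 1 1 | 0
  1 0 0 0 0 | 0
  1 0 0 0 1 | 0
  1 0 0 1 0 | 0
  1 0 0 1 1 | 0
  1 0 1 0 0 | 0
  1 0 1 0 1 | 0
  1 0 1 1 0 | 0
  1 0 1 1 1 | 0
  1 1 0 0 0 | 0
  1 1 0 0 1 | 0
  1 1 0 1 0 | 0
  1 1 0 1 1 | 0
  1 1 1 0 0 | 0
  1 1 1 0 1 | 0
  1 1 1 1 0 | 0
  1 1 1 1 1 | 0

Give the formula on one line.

(((c & ~d) | b) & ((~a & ~e) & d))

  ~d = 11001100110011001100110011001100
  (c & ~d) = 00001100000011000000110000001100
  ((c & ~d) | b) = 00001100111111110000110011111111
  ~a = 11111111111111110000000000000000
  ~e = 10101010101010101010101010101010
  (~a & ~e) = 10101010101010100000000000000000
  ((~a & ~e) & d) = 00100010001000100000000000000000
  (((c & ~d) | b) & ((~a & ~e) & d)) = 00000000001000100000000000000000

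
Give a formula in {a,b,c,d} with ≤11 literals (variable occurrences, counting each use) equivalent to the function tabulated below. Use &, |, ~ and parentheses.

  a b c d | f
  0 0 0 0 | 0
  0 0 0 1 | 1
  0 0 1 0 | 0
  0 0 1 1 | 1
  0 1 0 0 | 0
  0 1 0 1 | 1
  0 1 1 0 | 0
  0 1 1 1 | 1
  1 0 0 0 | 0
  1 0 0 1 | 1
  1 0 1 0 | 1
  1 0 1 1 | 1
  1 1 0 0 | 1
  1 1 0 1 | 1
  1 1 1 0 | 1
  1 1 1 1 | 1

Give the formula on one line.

(((d | (b & c)) | ((b & a) | c)) & (a | d))

  (b & c) = 0000001100000011
  (d | (b & c)) = 0101011101010111
  (b & a) = 0000000000001111
  ((b & a) | c) = 0011001100111111
  ((d | (b & c)) | ((b & a) | c)) = 0111011101111111
  (a | d) = 0101010111111111
  (((d | (b & c)) | ((b & a) | c)) & (a | d)) = 0101010101111111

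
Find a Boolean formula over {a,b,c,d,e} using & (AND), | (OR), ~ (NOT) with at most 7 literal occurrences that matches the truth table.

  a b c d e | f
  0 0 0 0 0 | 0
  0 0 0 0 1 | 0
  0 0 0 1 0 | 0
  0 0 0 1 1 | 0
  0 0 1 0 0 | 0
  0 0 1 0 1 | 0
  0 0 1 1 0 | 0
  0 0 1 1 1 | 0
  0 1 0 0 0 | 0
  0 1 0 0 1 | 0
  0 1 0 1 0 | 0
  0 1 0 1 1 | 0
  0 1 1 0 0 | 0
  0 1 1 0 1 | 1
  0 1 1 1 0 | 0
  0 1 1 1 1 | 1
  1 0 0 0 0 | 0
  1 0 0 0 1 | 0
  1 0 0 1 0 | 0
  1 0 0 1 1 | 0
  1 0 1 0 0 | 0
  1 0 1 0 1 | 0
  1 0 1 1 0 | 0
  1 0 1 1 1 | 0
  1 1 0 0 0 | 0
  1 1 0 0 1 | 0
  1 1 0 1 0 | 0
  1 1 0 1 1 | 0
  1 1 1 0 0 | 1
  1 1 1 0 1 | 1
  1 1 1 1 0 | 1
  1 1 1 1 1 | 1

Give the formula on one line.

((((d & ~e) | b) & c) & (e | (b & a)))

  ~e = 10101010101010101010101010101010
  (d & ~e) = 00100010001000100010001000100010
  ((d & ~e) | b) = 00100010111111110010001011111111
  (((d & ~e) | b) & c) = 00000010000011110000001000001111
  (b & a) = 00000000000000000000000011111111
  (e | (b & a)) = 01010101010101010101010111111111
  ((((d & ~e) | b) & c) & (e | (b & a))) = 00000000000001010000000000001111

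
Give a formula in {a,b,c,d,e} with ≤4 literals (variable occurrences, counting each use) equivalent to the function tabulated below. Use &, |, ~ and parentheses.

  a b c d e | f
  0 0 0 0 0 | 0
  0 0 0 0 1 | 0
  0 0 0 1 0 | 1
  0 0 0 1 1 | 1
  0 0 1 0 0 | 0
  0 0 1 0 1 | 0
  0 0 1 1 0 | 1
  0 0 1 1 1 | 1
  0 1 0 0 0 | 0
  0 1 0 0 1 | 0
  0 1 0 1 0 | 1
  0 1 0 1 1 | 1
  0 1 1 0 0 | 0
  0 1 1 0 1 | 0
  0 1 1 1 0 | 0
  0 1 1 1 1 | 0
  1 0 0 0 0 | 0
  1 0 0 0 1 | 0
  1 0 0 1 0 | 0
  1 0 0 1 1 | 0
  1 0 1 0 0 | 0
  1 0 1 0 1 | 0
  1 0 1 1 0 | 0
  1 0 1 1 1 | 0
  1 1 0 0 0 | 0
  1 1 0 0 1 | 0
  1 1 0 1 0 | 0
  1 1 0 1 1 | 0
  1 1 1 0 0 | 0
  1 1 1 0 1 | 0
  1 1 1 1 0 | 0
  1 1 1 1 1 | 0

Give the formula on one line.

((~a & d) & (~c | ~b))

  ~a = 11111111111111110000000000000000
  (~a & d) = 00110011001100110000000000000000
  ~c = 11110000111100001111000011110000
  ~b = 11111111000000001111111100000000
  (~c | ~b) = 11111111111100001111111111110000
  ((~a & d) & (~c | ~b)) = 00110011001100000000000000000000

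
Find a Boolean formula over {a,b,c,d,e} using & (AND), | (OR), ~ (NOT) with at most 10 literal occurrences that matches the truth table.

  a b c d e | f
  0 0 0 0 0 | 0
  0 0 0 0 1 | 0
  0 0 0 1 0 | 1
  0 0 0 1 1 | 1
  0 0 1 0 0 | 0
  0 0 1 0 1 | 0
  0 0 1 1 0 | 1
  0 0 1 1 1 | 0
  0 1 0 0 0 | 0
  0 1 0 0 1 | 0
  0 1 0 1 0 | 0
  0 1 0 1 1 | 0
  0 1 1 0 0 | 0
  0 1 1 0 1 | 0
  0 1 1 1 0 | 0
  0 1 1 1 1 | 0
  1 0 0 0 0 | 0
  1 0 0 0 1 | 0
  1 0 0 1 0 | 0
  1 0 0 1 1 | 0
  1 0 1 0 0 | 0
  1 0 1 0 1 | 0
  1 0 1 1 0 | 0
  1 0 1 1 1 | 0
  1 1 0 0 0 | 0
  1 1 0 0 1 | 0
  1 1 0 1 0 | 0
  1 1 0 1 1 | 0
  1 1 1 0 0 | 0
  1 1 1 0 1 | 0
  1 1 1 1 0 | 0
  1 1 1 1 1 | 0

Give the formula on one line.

  ~b = 11111111000000001111111100000000
  (d & ~b) = 00110011000000000011001100000000
  ~a = 11111111111111110000000000000000
  ((d & ~b) & ~a) = 00110011000000000000000000000000
  ~c = 11110000111100001111000011110000
  (~c & e) = 01010000010100000101000001010000
  ~e = 10101010101010101010101010101010
  ((~c & e) | ~e) = 11111010111110101111101011111010
  (((~c & e) | ~e) | a) = 11111010111110101111111111111111
  (((d & ~b) & ~a) & (((~c & e) | ~e) | a)) = 00110010000000000000000000000000

(((d & ~b) & ~a) & (((~c & e) | ~e) | a))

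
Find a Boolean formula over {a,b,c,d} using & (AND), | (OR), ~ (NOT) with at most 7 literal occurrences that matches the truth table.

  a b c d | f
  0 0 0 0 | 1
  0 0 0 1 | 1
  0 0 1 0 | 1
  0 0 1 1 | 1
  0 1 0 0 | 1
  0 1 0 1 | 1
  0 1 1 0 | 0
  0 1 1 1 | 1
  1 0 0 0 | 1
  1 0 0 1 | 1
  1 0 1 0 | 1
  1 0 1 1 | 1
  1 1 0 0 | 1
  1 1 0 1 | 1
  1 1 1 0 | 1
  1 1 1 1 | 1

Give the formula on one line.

((d | (~b | a)) | ((d | a) | (~c & b)))

  ~b = 1111000011110000
  (~b | a) = 1111000011111111
  (d | (~b | a)) = 1111010111111111
  (d | a) = 0101010111111111
  ~c = 1100110011001100
  (~c & b) = 0000110000001100
  ((d | a) | (~c & b)) = 0101110111111111
  ((d | (~b | a)) | ((d | a) | (~c & b))) = 1111110111111111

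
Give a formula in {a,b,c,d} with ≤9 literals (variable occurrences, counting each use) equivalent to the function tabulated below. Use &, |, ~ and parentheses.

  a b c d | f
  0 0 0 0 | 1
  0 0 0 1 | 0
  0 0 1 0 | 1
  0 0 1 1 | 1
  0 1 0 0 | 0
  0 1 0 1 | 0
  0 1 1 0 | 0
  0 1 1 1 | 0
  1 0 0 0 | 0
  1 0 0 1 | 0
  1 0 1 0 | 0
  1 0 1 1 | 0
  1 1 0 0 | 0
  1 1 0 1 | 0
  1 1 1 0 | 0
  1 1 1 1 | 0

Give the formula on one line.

(~b & (((c | ~d) & ~a) | (d & b)))

  ~b = 1111000011110000
  ~d = 1010101010101010
  (c | ~d) = 1011101110111011
  ~a = 1111111100000000
  ((c | ~d) & ~a) = 1011101100000000
  (d & b) = 0000010100000101
  (((c | ~d) & ~a) | (d & b)) = 1011111100000101
  (~b & (((c | ~d) & ~a) | (d & b))) = 1011000000000000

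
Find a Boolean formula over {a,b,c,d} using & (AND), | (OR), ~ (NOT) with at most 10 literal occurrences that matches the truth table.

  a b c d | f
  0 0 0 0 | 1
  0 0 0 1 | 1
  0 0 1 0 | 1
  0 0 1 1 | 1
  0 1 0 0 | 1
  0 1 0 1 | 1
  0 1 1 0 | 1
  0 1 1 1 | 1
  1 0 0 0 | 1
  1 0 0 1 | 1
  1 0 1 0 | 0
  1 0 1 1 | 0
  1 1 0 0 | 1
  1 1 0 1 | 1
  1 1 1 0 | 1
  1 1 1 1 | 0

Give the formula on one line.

((~c | ~a) | ((((a & ~c) & ~d) | b) & ~d))

  ~c = 1100110011001100
  ~a = 1111111100000000
  (~c | ~a) = 1111111111001100
  (a & ~c) = 0000000011001100
  ~d = 1010101010101010
  ((a & ~c) & ~d) = 0000000010001000
  (((a & ~c) & ~d) | b) = 0000111110001111
  ((((a & ~c) & ~d) | b) & ~d) = 0000101010001010
  ((~c | ~a) | ((((a & ~c) & ~d) | b) & ~d)) = 1111111111001110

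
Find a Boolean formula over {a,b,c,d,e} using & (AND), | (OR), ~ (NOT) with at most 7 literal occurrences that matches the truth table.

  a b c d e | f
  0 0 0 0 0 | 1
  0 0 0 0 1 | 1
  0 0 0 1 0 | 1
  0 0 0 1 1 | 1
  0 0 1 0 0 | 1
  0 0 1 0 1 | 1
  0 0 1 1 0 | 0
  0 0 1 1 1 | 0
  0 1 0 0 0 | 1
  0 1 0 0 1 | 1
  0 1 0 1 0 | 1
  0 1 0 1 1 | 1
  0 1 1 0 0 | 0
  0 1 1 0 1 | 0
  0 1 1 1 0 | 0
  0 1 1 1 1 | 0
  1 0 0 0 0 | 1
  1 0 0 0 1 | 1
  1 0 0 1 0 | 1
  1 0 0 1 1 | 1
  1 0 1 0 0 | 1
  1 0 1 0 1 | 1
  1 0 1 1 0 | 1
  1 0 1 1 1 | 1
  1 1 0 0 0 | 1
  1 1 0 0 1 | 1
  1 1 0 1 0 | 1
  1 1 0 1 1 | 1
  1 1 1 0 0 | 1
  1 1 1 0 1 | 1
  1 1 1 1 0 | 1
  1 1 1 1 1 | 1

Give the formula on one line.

(a | (~c | (~d & ~b)))

  ~c = 11110000111100001111000011110000
  ~d = 11001100110011001100110011001100
  ~b = 11111111000000001111111100000000
  (~d & ~b) = 11001100000000001100110000000000
  (~c | (~d & ~b)) = 11111100111100001111110011110000
  (a | (~c | (~d & ~b))) = 11111100111100001111111111111111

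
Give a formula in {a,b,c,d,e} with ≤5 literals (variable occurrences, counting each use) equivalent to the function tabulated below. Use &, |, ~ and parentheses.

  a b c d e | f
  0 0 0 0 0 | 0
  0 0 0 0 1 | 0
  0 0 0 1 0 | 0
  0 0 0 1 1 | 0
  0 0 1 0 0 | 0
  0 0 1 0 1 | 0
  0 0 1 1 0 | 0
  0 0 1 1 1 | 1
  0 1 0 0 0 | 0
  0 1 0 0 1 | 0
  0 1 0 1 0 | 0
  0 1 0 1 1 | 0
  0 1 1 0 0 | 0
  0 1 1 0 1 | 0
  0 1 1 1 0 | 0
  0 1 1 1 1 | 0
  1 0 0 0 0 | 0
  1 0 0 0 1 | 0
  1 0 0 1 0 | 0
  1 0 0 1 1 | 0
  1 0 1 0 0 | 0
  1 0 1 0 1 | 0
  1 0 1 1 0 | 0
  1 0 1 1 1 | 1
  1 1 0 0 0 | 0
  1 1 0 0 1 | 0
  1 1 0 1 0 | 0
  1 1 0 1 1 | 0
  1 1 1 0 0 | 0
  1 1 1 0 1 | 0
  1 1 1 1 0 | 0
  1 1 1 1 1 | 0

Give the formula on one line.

((~b & d) & (c & (~d | e)))

  ~b = 11111111000000001111111100000000
  (~b & d) = 00110011000000000011001100000000
  ~d = 11001100110011001100110011001100
  (~d | e) = 11011101110111011101110111011101
  (c & (~d | e)) = 00001101000011010000110100001101
  ((~b & d) & (c & (~d | e))) = 00000001000000000000000100000000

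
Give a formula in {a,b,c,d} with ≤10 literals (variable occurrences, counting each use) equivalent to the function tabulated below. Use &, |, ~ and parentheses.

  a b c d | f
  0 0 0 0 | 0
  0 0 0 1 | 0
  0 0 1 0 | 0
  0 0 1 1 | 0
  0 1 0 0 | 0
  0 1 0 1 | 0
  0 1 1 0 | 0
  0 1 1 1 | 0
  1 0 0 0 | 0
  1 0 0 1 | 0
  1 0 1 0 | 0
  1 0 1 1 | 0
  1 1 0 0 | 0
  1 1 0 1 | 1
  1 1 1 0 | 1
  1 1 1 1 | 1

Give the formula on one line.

((b | ~c) & (((d & ((b & a) | ~d)) | c) & a))

  ~c = 1100110011001100
  (b | ~c) = 1100111111001111
  (b & a) = 0000000000001111
  ~d = 1010101010101010
  ((b & a) | ~d) = 1010101010101111
  (d & ((b & a) | ~d)) = 0000000000000101
  ((d & ((b & a) | ~d)) | c) = 0011001100110111
  (((d & ((b & a) | ~d)) | c) & a) = 0000000000110111
  ((b | ~c) & (((d & ((b & a) | ~d)) | c) & a)) = 0000000000000111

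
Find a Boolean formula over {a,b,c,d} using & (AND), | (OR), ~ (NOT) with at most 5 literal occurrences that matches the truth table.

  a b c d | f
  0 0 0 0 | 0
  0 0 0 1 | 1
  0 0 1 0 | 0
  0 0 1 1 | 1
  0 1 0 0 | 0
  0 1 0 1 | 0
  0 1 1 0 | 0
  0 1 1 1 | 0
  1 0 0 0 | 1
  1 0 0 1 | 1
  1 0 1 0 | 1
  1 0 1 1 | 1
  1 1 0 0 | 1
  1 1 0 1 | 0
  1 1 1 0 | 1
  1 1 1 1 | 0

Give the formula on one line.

  ~d = 1010101010101010
  (~d & a) = 0000000010101010
  ~b = 1111000011110000
  (~b & d) = 0101000001010000
  ((~d & a) | (~b & d)) = 0101000011111010

((~d & a) | (~b & d))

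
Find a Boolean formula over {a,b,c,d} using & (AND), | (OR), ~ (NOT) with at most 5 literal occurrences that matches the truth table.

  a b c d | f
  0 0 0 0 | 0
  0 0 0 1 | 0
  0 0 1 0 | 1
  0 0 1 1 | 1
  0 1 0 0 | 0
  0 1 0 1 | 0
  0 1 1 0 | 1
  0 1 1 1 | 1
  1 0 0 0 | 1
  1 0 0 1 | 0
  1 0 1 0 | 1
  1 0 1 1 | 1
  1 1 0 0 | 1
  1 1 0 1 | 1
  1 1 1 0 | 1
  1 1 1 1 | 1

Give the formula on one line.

  ~d = 1010101010101010
  (b | ~d) = 1010111110101111
  ((b | ~d) | c) = 1011111110111111
  (a & ((b | ~d) | c)) = 0000000010111111
  ((a & ((b | ~d) | c)) | c) = 0011001110111111

((a & ((b | ~d) | c)) | c)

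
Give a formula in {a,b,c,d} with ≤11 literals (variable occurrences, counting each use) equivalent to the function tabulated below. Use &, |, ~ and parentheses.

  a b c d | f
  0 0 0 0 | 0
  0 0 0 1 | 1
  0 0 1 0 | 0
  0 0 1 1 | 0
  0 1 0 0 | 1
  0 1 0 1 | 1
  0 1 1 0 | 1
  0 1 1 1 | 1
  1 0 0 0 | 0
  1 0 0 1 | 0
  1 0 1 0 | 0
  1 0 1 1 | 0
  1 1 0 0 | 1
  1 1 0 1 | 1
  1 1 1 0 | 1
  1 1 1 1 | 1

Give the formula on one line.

  ~a = 1111111100000000
  (~a & d) = 0101010100000000
  (b | (~a & d)) = 0101111100001111
  ((b | (~a & d)) & ~a) = 0101111100000000
  (b | ((b | (~a & d)) & ~a)) = 0101111100001111
  (c | (b | ((b | (~a & d)) & ~a))) = 0111111100111111
  ~c = 1100110011001100
  (~c & d) = 0100010001000100
  ((c | (b | ((b | (~a & d)) & ~a))) & (~c & d)) = 0100010000000100
  (((c | (b | ((b | (~a & d)) & ~a))) & (~c & d)) | b) = 0100111100001111

(((c | (b | ((b | (~a & d)) & ~a))) & (~c & d)) | b)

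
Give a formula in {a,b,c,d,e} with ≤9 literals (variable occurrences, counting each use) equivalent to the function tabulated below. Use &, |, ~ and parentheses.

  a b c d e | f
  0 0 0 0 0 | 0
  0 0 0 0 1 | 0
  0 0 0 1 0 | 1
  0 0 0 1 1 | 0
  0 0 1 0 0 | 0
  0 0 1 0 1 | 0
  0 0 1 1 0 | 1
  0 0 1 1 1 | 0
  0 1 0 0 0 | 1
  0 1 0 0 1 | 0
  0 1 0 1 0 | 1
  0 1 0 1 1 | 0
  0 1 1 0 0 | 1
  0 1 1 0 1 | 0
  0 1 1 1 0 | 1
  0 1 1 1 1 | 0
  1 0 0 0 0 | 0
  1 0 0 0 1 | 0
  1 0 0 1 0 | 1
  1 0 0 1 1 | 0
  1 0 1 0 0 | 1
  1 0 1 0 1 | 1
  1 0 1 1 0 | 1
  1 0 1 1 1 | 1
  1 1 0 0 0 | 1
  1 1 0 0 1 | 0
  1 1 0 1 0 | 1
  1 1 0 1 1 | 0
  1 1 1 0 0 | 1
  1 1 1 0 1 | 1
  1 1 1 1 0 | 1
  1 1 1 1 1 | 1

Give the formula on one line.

((a & c) | (~e & ((b | e) | d)))

  (a & c) = 00000000000000000000111100001111
  ~e = 10101010101010101010101010101010
  (b | e) = 01010101111111110101010111111111
  ((b | e) | d) = 01110111111111110111011111111111
  (~e & ((b | e) | d)) = 00100010101010100010001010101010
  ((a & c) | (~e & ((b | e) | d))) = 00100010101010100010111110101111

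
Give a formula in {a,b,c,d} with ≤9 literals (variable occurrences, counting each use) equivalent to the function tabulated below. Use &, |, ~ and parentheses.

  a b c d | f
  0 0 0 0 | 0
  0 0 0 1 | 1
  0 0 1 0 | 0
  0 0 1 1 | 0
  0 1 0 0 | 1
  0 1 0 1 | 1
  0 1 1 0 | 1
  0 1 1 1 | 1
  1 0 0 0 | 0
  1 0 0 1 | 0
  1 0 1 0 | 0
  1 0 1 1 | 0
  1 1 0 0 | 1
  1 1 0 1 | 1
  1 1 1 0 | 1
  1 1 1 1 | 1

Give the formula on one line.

((((~b & ~c) & ((d | b) & (a | ~c))) & (~a | c)) | b)

  ~b = 1111000011110000
  ~c = 1100110011001100
  (~b & ~c) = 1100000011000000
  (d | b) = 0101111101011111
  (a | ~c) = 1100110011111111
  ((d | b) & (a | ~c)) = 0100110001011111
  ((~b & ~c) & ((d | b) & (a | ~c))) = 0100000001000000
  ~a = 1111111100000000
  (~a | c) = 1111111100110011
  (((~b & ~c) & ((d | b) & (a | ~c))) & (~a | c)) = 0100000000000000
  ((((~b & ~c) & ((d | b) & (a | ~c))) & (~a | c)) | b) = 0100111100001111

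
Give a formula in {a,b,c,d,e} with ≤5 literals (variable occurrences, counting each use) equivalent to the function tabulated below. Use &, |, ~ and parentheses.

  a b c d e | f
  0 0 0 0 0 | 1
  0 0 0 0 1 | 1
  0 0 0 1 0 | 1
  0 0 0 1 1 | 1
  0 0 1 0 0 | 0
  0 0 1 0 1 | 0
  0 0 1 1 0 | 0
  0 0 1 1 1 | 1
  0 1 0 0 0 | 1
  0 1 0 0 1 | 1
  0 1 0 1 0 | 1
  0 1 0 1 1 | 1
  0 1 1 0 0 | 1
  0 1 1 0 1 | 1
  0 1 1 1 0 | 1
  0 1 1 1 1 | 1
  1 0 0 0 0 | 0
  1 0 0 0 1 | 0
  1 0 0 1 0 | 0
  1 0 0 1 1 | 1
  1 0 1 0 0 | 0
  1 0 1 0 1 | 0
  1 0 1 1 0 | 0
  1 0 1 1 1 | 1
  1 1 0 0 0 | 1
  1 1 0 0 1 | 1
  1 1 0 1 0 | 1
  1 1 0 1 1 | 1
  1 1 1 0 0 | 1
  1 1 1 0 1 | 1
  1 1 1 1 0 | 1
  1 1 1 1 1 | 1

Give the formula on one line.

((b | (d & e)) | (~a & ~c))

  (d & e) = 00010001000100010001000100010001
  (b | (d & e)) = 00010001111111110001000111111111
  ~a = 11111111111111110000000000000000
  ~c = 11110000111100001111000011110000
  (~a & ~c) = 11110000111100000000000000000000
  ((b | (d & e)) | (~a & ~c)) = 11110001111111110001000111111111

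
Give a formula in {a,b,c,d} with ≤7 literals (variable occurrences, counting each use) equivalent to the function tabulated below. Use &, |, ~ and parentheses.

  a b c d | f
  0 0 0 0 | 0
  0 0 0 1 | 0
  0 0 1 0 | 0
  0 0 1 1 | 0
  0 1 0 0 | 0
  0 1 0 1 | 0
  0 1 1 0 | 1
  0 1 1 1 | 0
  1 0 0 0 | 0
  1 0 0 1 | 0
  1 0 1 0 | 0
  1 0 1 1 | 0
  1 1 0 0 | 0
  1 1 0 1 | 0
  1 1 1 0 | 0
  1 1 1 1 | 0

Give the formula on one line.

(((~b & c) | (~d & c)) & ((c & b) & ~a))

  ~b = 1111000011110000
  (~b & c) = 0011000000110000
  ~d = 1010101010101010
  (~d & c) = 0010001000100010
  ((~b & c) | (~d & c)) = 0011001000110010
  (c & b) = 0000001100000011
  ~a = 1111111100000000
  ((c & b) & ~a) = 0000001100000000
  (((~b & c) | (~d & c)) & ((c & b) & ~a)) = 0000001000000000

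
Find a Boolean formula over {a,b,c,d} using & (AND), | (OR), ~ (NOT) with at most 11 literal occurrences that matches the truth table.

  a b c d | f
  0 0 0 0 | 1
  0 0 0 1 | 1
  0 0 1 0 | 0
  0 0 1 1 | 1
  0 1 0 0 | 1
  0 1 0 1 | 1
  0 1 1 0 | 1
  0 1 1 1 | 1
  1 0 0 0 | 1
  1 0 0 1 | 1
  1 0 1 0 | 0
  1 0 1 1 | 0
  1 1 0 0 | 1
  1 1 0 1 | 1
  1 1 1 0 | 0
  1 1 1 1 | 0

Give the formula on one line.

((((b | ~c) | a) & (~c | (c & ~a))) | ((~b & d) & ~a))

  ~c = 1100110011001100
  (b | ~c) = 1100111111001111
  ((b | ~c) | a) = 1100111111111111
  ~a = 1111111100000000
  (c & ~a) = 0011001100000000
  (~c | (c & ~a)) = 1111111111001100
  (((b | ~c) | a) & (~c | (c & ~a))) = 1100111111001100
  ~b = 1111000011110000
  (~b & d) = 0101000001010000
  ((~b & d) & ~a) = 0101000000000000
  ((((b | ~c) | a) & (~c | (c & ~a))) | ((~b & d) & ~a)) = 1101111111001100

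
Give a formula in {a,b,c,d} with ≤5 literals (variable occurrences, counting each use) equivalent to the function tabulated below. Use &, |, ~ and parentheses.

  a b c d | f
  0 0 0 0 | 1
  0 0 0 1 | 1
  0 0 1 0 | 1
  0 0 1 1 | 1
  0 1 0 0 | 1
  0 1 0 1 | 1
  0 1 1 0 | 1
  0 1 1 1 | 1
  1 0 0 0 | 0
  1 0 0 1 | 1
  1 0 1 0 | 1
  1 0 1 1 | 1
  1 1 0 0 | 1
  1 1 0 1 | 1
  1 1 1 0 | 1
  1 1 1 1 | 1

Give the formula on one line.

  ~d = 1010101010101010
  (b & ~d) = 0000101000001010
  ((b & ~d) | c) = 0011101100111011
  ~a = 1111111100000000
  (d | ~a) = 1111111101010101
  (((b & ~d) | c) | (d | ~a)) = 1111111101111111

(((b & ~d) | c) | (d | ~a))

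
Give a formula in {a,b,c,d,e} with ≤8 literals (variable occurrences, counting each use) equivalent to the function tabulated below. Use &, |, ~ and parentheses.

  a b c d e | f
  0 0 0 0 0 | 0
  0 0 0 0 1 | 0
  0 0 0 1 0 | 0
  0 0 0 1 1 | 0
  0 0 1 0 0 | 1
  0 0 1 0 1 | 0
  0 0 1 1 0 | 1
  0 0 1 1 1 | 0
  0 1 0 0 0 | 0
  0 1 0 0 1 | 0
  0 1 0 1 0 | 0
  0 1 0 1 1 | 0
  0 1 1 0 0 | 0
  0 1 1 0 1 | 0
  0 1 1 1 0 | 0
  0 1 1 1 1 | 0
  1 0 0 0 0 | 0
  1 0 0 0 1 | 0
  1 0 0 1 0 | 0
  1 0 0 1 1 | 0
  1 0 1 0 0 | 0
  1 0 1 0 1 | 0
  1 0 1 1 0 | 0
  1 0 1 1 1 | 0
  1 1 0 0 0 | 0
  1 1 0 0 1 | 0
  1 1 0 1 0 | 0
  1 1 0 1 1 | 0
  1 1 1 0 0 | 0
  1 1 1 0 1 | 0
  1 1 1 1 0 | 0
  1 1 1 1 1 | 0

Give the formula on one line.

((~e & ((d | e) | c)) & ((c & (~b | e)) & ~a))

  ~e = 10101010101010101010101010101010
  (d | e) = 01110111011101110111011101110111
  ((d | e) | c) = 01111111011111110111111101111111
  (~e & ((d | e) | c)) = 00101010001010100010101000101010
  ~b = 11111111000000001111111100000000
  (~b | e) = 11111111010101011111111101010101
  (c & (~b | e)) = 00001111000001010000111100000101
  ~a = 11111111111111110000000000000000
  ((c & (~b | e)) & ~a) = 00001111000001010000000000000000
  ((~e & ((d | e) | c)) & ((c & (~b | e)) & ~a)) = 00001010000000000000000000000000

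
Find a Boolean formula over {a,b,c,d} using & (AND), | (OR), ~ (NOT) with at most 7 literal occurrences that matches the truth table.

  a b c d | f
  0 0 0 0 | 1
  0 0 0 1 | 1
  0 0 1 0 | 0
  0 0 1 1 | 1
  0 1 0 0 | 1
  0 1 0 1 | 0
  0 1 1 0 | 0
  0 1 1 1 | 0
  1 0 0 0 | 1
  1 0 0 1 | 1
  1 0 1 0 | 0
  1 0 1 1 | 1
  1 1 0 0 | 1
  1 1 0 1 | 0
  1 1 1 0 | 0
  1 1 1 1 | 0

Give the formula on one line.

((d & ~b) | (~d & ~c))

  ~b = 1111000011110000
  (d & ~b) = 0101000001010000
  ~d = 1010101010101010
  ~c = 1100110011001100
  (~d & ~c) = 1000100010001000
  ((d & ~b) | (~d & ~c)) = 1101100011011000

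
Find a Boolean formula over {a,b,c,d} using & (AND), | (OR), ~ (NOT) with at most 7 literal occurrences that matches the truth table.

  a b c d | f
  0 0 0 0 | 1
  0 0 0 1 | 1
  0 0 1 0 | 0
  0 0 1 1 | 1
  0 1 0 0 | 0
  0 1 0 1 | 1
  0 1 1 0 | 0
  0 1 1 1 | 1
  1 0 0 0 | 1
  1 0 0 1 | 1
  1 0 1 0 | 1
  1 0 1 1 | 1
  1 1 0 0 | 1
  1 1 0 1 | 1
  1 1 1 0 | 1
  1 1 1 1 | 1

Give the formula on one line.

  ~c = 1100110011001100
  ~b = 1111000011110000
  (~c & ~b) = 1100000011000000
  ((~c & ~b) | a) = 1100000011111111
  (d | ((~c & ~b) | a)) = 1101010111111111

(d | ((~c & ~b) | a))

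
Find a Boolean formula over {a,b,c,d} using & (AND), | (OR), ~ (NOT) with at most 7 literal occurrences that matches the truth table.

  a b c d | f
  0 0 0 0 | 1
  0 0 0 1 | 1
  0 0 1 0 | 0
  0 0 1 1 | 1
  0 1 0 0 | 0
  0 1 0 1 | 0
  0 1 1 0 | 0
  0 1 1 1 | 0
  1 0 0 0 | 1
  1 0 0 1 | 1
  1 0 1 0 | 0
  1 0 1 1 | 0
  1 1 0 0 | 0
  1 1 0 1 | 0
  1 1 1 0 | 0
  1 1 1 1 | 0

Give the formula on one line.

((~c | (d & ~a)) & ~b)

  ~c = 1100110011001100
  ~a = 1111111100000000
  (d & ~a) = 0101010100000000
  (~c | (d & ~a)) = 1101110111001100
  ~b = 1111000011110000
  ((~c | (d & ~a)) & ~b) = 1101000011000000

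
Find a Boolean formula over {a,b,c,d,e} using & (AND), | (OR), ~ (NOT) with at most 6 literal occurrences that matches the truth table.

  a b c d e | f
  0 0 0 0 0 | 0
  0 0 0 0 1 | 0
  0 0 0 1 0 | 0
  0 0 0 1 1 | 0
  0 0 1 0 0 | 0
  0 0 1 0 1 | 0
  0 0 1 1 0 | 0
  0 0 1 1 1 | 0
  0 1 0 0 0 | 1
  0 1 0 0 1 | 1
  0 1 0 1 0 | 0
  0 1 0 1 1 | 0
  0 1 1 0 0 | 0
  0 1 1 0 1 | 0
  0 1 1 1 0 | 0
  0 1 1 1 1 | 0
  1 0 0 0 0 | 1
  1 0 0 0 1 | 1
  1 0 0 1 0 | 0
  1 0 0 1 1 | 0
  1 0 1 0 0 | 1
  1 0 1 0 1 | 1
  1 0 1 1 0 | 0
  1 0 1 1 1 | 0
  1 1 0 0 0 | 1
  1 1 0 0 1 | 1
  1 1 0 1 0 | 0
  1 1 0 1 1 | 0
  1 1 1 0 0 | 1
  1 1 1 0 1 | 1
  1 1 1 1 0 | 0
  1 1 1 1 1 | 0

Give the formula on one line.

  (b | a) = 00000000111111111111111111111111
  ~c = 11110000111100001111000011110000
  (a | ~c) = 11110000111100001111111111111111
  ~d = 11001100110011001100110011001100
  ((a | ~c) & ~d) = 11000000110000001100110011001100
  ((b | a) & ((a | ~c) & ~d)) = 00000000110000001100110011001100

((b | a) & ((a | ~c) & ~d))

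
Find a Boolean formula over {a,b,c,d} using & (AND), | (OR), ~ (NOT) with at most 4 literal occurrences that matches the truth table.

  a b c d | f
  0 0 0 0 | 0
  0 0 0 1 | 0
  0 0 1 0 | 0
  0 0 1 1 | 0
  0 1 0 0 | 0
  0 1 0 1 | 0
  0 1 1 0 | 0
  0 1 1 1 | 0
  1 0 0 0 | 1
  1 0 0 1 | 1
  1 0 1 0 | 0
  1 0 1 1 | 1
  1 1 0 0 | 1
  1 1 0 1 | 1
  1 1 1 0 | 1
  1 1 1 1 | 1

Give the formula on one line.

  ~c = 1100110011001100
  (d | ~c) = 1101110111011101
  (b | (d | ~c)) = 1101111111011111
  ((b | (d | ~c)) & a) = 0000000011011111

((b | (d | ~c)) & a)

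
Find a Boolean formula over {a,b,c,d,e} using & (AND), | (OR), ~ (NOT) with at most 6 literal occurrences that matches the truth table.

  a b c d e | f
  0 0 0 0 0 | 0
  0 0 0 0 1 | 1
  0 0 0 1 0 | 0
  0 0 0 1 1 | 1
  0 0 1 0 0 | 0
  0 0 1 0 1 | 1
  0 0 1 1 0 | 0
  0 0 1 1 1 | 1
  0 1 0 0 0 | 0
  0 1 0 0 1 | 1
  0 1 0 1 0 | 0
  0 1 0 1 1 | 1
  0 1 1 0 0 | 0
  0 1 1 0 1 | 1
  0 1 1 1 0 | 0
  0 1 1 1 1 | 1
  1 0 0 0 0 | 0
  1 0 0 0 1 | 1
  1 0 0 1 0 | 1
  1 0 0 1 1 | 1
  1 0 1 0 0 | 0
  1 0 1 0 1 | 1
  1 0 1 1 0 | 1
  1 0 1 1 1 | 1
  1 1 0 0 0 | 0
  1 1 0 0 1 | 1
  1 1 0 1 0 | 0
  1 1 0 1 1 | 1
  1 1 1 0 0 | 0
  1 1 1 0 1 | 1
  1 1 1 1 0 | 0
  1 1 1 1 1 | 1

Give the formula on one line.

((e | a) & (e | (d & ~b)))

  (e | a) = 01010101010101011111111111111111
  ~b = 11111111000000001111111100000000
  (d & ~b) = 00110011000000000011001100000000
  (e | (d & ~b)) = 01110111010101010111011101010101
  ((e | a) & (e | (d & ~b))) = 01010101010101010111011101010101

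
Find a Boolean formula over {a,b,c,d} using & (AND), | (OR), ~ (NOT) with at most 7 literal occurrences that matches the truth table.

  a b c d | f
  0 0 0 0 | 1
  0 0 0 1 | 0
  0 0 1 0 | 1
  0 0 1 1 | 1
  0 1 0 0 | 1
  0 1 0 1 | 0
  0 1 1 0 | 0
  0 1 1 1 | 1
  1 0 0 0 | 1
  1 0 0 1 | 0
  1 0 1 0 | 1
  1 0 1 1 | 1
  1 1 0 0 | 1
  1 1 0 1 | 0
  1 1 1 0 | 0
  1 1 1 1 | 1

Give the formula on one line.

  ~d = 1010101010101010
  (~d | c) = 1011101110111011
  (b & d) = 0000010100000101
  ~c = 1100110011001100
  ((b & d) | ~c) = 1100110111001101
  ~b = 1111000011110000
  (((b & d) | ~c) | ~b) = 1111110111111101
  ((~d | c) & (((b & d) | ~c) | ~b)) = 1011100110111001

((~d | c) & (((b & d) | ~c) | ~b))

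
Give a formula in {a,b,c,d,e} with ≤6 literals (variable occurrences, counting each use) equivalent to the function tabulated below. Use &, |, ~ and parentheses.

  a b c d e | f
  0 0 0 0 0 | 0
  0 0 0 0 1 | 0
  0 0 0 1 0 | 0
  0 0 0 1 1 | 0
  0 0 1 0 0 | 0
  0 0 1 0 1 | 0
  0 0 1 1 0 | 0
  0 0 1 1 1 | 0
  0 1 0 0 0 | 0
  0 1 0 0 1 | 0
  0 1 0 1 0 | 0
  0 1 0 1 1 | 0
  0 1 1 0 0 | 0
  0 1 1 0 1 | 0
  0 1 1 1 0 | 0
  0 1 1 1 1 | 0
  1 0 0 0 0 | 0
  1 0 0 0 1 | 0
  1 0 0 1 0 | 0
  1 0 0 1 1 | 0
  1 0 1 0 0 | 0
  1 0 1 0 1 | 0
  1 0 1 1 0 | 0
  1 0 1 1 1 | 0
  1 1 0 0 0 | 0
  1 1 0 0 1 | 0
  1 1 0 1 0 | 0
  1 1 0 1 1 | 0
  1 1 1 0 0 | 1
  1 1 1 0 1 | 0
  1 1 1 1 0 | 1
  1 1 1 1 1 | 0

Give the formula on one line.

  ~e = 10101010101010101010101010101010
  (a & ~e) = 00000000000000001010101010101010
  (b & c) = 00000000000011110000000000001111
  ((a & ~e) & (b & c)) = 00000000000000000000000000001010

((a & ~e) & (b & c))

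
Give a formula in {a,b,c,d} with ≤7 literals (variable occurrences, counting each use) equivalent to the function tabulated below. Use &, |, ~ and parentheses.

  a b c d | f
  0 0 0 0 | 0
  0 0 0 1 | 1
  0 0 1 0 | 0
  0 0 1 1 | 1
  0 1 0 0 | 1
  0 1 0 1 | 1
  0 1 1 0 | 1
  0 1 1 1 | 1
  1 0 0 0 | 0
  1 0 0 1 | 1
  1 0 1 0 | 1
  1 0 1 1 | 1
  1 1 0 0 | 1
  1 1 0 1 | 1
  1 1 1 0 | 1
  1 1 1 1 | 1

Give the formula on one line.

((b | d) | (c & a))

  (b | d) = 0101111101011111
  (c & a) = 0000000000110011
  ((b | d) | (c & a)) = 0101111101111111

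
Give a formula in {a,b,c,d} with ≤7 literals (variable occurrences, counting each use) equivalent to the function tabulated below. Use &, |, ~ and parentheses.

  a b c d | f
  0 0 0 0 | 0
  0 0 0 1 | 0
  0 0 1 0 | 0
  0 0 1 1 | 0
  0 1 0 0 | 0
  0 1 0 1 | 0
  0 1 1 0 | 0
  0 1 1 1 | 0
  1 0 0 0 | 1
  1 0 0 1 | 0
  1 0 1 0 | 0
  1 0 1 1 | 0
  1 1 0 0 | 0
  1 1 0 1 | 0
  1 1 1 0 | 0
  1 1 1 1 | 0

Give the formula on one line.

  ~d = 1010101010101010
  ~c = 1100110011001100
  (~c | d) = 1101110111011101
  ((~c | d) & a) = 0000000011011101
  (~d & ((~c | d) & a)) = 0000000010001000
  (b & d) = 0000010100000101
  ((~d & ((~c | d) & a)) | (b & d)) = 0000010110001101
  ~b = 1111000011110000
  (((~d & ((~c | d) & a)) | (b & d)) & ~b) = 0000000010000000

(((~d & ((~c | d) & a)) | (b & d)) & ~b)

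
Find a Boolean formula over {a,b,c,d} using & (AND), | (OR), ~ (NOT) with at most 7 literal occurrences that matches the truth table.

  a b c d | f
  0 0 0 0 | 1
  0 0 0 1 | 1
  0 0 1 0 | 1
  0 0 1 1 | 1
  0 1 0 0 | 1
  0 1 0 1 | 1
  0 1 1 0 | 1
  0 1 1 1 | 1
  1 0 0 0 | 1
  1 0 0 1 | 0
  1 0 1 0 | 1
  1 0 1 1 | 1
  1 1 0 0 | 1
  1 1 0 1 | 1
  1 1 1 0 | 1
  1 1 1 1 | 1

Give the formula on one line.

(~a | ((~d | c) | b))

  ~a = 1111111100000000
  ~d = 1010101010101010
  (~d | c) = 1011101110111011
  ((~d | c) | b) = 1011111110111111
  (~a | ((~d | c) | b)) = 1111111110111111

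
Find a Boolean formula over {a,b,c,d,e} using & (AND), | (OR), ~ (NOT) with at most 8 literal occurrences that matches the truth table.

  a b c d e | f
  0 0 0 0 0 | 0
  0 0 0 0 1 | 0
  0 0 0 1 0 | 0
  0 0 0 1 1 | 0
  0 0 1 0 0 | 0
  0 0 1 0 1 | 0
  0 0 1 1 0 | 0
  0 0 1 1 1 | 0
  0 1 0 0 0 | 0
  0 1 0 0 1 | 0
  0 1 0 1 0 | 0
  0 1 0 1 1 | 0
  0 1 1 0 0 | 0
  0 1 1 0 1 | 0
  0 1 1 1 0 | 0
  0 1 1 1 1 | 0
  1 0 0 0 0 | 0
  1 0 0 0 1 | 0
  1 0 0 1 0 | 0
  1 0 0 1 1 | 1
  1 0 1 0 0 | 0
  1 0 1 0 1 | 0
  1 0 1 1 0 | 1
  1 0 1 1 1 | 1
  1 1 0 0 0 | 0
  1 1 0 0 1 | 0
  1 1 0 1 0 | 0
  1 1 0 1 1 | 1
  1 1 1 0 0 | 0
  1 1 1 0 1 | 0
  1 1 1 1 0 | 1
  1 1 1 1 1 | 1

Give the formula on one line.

  (c | e) = 01011111010111110101111101011111
  (d & (c | e)) = 00010011000100110001001100010011
  ~b = 11111111000000001111111100000000
  ~d = 11001100110011001100110011001100
  (~d & c) = 00001100000011000000110000001100
  (~b & (~d & c)) = 00001100000000000000110000000000
  (a | (~b & (~d & c))) = 00001100000000001111111111111111
  ((d & (c | e)) & (a | (~b & (~d & c)))) = 00000000000000000001001100010011

((d & (c | e)) & (a | (~b & (~d & c))))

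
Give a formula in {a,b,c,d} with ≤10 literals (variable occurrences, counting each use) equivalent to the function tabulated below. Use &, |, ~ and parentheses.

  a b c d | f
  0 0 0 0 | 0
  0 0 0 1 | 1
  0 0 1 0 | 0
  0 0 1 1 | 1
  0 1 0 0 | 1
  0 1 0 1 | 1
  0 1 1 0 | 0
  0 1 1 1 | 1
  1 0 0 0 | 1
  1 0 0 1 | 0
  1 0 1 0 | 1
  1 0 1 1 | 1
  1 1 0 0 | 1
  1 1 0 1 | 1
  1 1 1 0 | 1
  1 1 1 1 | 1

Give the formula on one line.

  ~d = 1010101010101010
  (~d | c) = 1011101110111011
  ((~d | c) | b) = 1011111110111111
  ~c = 1100110011001100
  (~c & b) = 0000110000001100
  ((~c & b) | a) = 0000110011111111
  (((~d | c) | b) & ((~c & b) | a)) = 0000110010111111
  ~a = 1111111100000000
  (d & ~a) = 0101010100000000
  ((((~d | c) | b) & ((~c & b) | a)) | (d & ~a)) = 0101110110111111

((((~d | c) | b) & ((~c & b) | a)) | (d & ~a))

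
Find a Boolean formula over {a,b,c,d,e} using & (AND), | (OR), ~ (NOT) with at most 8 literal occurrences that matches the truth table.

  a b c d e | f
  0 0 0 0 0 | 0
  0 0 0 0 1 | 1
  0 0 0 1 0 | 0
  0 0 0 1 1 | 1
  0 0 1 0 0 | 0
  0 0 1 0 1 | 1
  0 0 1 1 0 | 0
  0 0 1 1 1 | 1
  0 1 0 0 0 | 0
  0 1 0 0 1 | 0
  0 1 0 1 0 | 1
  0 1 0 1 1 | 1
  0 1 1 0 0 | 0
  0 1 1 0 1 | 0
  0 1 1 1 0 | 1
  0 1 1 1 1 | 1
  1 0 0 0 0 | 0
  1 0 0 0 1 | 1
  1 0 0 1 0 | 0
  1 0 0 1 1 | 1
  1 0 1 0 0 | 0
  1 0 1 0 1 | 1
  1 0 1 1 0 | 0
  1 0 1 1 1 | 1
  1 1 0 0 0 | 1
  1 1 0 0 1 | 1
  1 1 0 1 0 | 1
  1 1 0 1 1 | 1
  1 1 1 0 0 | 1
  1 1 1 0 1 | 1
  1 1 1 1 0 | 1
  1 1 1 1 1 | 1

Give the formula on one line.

  (e | b) = 01010101111111110101010111111111
  ~b = 11111111000000001111111100000000
  (d | ~b) = 11111111001100111111111100110011
  ((d | ~b) | a) = 11111111001100111111111111111111
  ((e | b) & ((d | ~b) | a)) = 01010101001100110101010111111111

((e | b) & ((d | ~b) | a))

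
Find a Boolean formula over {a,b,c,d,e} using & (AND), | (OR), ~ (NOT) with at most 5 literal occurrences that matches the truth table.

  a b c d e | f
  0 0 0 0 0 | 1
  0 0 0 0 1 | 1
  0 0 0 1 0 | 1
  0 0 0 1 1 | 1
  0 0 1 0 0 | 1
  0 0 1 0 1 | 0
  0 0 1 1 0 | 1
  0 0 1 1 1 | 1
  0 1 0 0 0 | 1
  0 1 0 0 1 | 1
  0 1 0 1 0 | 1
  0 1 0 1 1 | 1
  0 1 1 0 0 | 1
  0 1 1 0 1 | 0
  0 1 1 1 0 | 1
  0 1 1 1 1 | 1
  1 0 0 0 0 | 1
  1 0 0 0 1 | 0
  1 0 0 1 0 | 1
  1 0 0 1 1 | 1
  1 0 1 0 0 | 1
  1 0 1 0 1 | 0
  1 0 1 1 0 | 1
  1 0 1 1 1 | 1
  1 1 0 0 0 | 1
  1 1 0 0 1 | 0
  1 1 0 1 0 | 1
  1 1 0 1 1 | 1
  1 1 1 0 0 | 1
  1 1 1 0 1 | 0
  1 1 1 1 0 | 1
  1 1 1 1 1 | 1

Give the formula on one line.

  ~e = 10101010101010101010101010101010
  (~e | d) = 10111011101110111011101110111011
  ~a = 11111111111111110000000000000000
  ~c = 11110000111100001111000011110000
  (~a & ~c) = 11110000111100000000000000000000
  ((~e | d) | (~a & ~c)) = 11111011111110111011101110111011

((~e | d) | (~a & ~c))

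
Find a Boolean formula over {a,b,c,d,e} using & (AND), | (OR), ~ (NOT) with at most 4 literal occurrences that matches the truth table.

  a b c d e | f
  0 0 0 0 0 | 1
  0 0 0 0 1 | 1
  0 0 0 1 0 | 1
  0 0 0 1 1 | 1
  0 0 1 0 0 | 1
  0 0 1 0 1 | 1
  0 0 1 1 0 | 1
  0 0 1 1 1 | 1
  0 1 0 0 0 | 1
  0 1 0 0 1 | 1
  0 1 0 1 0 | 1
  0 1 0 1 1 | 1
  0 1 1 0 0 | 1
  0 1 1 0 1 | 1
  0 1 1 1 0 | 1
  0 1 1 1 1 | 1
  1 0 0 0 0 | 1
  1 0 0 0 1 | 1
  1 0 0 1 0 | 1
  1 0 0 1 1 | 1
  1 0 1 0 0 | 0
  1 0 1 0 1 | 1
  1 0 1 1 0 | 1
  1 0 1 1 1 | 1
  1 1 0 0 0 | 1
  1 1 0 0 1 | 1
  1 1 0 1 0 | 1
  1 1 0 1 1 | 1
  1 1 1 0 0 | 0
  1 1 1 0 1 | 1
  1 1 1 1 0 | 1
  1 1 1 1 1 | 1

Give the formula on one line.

(~a | (e | (~c | d)))

  ~a = 11111111111111110000000000000000
  ~c = 11110000111100001111000011110000
  (~c | d) = 11110011111100111111001111110011
  (e | (~c | d)) = 11110111111101111111011111110111
  (~a | (e | (~c | d))) = 11111111111111111111011111110111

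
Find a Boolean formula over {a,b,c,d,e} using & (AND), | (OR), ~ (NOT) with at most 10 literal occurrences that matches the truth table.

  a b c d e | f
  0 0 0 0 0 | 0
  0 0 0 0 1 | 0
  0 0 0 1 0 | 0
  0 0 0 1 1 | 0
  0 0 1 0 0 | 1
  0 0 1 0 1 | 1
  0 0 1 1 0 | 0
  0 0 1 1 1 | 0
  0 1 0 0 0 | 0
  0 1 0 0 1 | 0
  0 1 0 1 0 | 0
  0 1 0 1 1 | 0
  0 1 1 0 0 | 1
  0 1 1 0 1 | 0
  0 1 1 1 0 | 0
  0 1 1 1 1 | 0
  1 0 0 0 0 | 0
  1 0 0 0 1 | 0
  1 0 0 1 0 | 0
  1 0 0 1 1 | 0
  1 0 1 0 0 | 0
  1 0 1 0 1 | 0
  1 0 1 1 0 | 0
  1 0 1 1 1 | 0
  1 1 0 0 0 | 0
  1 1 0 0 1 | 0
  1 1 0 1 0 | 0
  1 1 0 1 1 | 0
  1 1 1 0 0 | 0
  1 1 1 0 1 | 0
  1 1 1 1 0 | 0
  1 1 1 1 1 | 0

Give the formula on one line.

  ~d = 11001100110011001100110011001100
  ~a = 11111111111111110000000000000000
  (~d & ~a) = 11001100110011000000000000000000
  ~b = 11111111000000001111111100000000
  ~e = 10101010101010101010101010101010
  (~b | ~e) = 11111111101010101111111110101010
  ((~b | ~e) & c) = 00001111000010100000111100001010
  (b | ~d) = 11001100111111111100110011111111
  (((~b | ~e) & c) & (b | ~d)) = 00001100000010100000110000001010
  ((~d & ~a) & (((~b | ~e) & c) & (b | ~d))) = 00001100000010000000000000000000

((~d & ~a) & (((~b | ~e) & c) & (b | ~d)))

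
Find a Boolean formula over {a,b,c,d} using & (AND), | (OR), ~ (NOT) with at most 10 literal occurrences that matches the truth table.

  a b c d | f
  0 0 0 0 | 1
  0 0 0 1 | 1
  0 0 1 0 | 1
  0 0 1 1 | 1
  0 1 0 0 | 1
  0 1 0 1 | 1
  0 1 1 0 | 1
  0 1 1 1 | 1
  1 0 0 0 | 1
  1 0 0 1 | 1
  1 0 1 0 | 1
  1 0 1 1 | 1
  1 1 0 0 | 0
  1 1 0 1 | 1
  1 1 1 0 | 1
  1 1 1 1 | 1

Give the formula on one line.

((d | (~b & ~c)) | ((b & c) | ((~a & b) | ~b)))

  ~b = 1111000011110000
  ~c = 1100110011001100
  (~b & ~c) = 1100000011000000
  (d | (~b & ~c)) = 1101010111010101
  (b & c) = 0000001100000011
  ~a = 1111111100000000
  (~a & b) = 0000111100000000
  ((~a & b) | ~b) = 1111111111110000
  ((b & c) | ((~a & b) | ~b)) = 1111111111110011
  ((d | (~b & ~c)) | ((b & c) | ((~a & b) | ~b))) = 1111111111110111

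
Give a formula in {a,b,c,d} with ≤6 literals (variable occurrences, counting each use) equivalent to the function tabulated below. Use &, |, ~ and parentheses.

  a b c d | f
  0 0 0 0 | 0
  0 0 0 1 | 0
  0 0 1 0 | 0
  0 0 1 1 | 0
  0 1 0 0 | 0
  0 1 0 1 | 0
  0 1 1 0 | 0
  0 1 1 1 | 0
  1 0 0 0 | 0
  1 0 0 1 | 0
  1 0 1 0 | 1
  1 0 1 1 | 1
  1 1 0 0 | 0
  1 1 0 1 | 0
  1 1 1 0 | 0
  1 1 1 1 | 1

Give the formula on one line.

((a & ((~b & ~d) | d)) & c)

  ~b = 1111000011110000
  ~d = 1010101010101010
  (~b & ~d) = 1010000010100000
  ((~b & ~d) | d) = 1111010111110101
  (a & ((~b & ~d) | d)) = 0000000011110101
  ((a & ((~b & ~d) | d)) & c) = 0000000000110001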